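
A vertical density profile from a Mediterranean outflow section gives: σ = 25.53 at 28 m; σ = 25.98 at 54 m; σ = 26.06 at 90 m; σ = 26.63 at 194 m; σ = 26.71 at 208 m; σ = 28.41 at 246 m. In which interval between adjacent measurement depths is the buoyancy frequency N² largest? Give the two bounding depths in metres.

208–246 m

Compute the density gradient over each adjacent pair:
  28–54 m: Δρ/Δz = 0.45/26 = 0.017 kg m⁻⁴
  54–90 m: Δρ/Δz = 0.08/36 = 2.2 × 10⁻³ kg m⁻⁴
  90–194 m: Δρ/Δz = 0.57/104 = 5.5 × 10⁻³ kg m⁻⁴
  194–208 m: Δρ/Δz = 0.08/14 = 5.7 × 10⁻³ kg m⁻⁴
  208–246 m: Δρ/Δz = 1.70/38 = 0.045 kg m⁻⁴
The largest gradient is in the 208–246 m interval — the pycnocline.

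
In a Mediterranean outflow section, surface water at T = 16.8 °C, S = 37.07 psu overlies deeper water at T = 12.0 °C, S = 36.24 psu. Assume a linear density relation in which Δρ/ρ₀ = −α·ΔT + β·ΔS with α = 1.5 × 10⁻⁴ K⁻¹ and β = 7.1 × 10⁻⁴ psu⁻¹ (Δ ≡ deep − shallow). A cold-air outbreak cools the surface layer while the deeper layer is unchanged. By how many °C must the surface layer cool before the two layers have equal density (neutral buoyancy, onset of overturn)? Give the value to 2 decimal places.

Neutral buoyancy requires Δρ = 0, i.e. −α(T_deep − T_surf′) + β(S_deep − S_surf) = 0.
T_surf′ = T_deep − (β/α)·ΔS = 12.0 − (7.1 × 10⁻⁴/1.5 × 10⁻⁴)·(-0.83) = 15.9287 °C.
Cooling required: 16.8 − (15.9287) = 0.8713 °C.

0.87 °C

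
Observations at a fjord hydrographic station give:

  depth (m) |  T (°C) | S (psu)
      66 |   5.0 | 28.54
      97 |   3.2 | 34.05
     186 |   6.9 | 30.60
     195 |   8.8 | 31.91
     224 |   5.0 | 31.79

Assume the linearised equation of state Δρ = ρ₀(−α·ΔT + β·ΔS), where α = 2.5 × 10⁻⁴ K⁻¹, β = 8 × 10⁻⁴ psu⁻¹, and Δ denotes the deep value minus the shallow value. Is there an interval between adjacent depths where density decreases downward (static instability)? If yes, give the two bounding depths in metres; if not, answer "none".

97–186 m

Evaluate Δρ/ρ₀ = −αΔT + βΔS across each adjacent pair:
  66–97 m: −αΔT+βΔS = −(2.5 × 10⁻⁴)(-1.8)+(8 × 10⁻⁴)(+5.51) = 4.9 × 10⁻³ → stable
  97–186 m: −αΔT+βΔS = −(2.5 × 10⁻⁴)(+3.7)+(8 × 10⁻⁴)(-3.45) = -3.7 × 10⁻³ → UNSTABLE
  186–195 m: −αΔT+βΔS = −(2.5 × 10⁻⁴)(+1.9)+(8 × 10⁻⁴)(+1.31) = 5.7 × 10⁻⁴ → stable
  195–224 m: −αΔT+βΔS = −(2.5 × 10⁻⁴)(-3.8)+(8 × 10⁻⁴)(-0.12) = 8.5 × 10⁻⁴ → stable
The 97–186 m interval has Δρ < 0: lighter water underlies denser water.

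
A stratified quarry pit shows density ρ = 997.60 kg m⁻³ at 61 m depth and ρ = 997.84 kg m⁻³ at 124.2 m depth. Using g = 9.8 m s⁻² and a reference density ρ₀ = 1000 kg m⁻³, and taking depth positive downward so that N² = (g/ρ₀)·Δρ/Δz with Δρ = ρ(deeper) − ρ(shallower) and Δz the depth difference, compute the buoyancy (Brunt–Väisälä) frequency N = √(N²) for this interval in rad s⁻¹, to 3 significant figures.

6.10 × 10⁻³ rad s⁻¹

Δρ = 997.84 − 997.60 = 0.24 kg m⁻³ over Δz = 124.2 − 61 = 63.2 m.
N² = (9.8/1000) × (0.24/63.2) = 3.7215 × 10⁻⁵ s⁻².
N = √(3.7215 × 10⁻⁵) = 6.1004 × 10⁻³ rad s⁻¹ ≈ 6.10 × 10⁻³ rad s⁻¹.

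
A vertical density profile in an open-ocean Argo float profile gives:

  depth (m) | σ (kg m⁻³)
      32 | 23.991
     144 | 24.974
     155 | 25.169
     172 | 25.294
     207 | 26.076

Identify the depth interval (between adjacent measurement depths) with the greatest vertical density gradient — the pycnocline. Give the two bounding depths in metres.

Compute the density gradient over each adjacent pair:
  32–144 m: Δρ/Δz = 0.983/112 = 8.8 × 10⁻³ kg m⁻⁴
  144–155 m: Δρ/Δz = 0.195/11 = 0.018 kg m⁻⁴
  155–172 m: Δρ/Δz = 0.125/17 = 7.4 × 10⁻³ kg m⁻⁴
  172–207 m: Δρ/Δz = 0.782/35 = 0.022 kg m⁻⁴
The largest gradient is in the 172–207 m interval — the pycnocline.

172–207 m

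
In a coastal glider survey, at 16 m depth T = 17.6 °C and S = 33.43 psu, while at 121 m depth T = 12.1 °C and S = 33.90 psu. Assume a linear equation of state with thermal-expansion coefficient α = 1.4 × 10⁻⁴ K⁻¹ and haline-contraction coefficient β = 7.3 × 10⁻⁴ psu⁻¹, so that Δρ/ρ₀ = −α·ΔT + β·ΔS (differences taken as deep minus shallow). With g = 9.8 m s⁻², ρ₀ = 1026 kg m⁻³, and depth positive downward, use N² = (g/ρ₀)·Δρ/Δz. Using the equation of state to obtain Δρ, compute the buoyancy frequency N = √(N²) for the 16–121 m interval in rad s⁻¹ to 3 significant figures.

0.0102 rad s⁻¹

ΔT = -5.5 K, ΔS = +0.47 psu (deep − shallow).
Δρ/ρ₀ = −αΔT + βΔS = 7.70 × 10⁻⁴ + 3.431 × 10⁻⁴ = 1.1131 × 10⁻³, so Δρ ≈ 1.142 kg m⁻³.
N² = (g/ρ₀)·Δρ/Δz = g·(Δρ/ρ₀)/Δz = 9.8 × 1.1131 × 10⁻³ / 105 = 1.0389 × 10⁻⁴ s⁻².
N = √(1.0389 × 10⁻⁴) = 0.010193 rad s⁻¹ ≈ 0.0102 rad s⁻¹.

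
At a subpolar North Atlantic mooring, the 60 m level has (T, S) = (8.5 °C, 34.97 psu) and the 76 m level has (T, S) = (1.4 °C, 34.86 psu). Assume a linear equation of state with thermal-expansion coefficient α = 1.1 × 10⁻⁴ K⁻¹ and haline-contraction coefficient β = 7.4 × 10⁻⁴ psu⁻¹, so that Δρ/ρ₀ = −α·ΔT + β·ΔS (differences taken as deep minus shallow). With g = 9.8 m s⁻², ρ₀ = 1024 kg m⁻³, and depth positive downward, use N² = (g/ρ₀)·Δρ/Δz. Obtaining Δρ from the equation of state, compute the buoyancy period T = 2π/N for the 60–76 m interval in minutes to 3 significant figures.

5.06 min

ΔT = -7.1 K, ΔS = -0.11 psu (deep − shallow).
Δρ/ρ₀ = −αΔT + βΔS = 7.81 × 10⁻⁴ − 8.14 × 10⁻⁵ = 6.996 × 10⁻⁴, so Δρ ≈ 0.7164 kg m⁻³.
N² = (g/ρ₀)·Δρ/Δz = g·(Δρ/ρ₀)/Δz = 9.8 × 6.996 × 10⁻⁴ / 16 = 4.2851 × 10⁻⁴ s⁻².
N = √(4.2851 × 10⁻⁴) = 0.020700 rad s⁻¹ → T = 2π/N = 303.54 s = 5.0590 min ≈ 5.06 min.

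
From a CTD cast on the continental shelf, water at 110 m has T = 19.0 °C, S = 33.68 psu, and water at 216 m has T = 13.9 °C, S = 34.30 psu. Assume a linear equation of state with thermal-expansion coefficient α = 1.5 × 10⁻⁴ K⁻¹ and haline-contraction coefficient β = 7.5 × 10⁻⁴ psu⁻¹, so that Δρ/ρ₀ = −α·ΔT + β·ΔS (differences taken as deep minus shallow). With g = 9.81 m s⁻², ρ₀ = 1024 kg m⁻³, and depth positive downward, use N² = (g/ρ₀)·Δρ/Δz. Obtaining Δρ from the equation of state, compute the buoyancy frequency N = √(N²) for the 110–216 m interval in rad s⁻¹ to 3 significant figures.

0.0107 rad s⁻¹

ΔT = -5.1 K, ΔS = +0.62 psu (deep − shallow).
Δρ/ρ₀ = −αΔT + βΔS = 7.65 × 10⁻⁴ + 4.65 × 10⁻⁴ = 1.23 × 10⁻³, so Δρ ≈ 1.260 kg m⁻³.
N² = (g/ρ₀)·Δρ/Δz = g·(Δρ/ρ₀)/Δz = 9.81 × 1.23 × 10⁻³ / 106 = 1.1383 × 10⁻⁴ s⁻².
N = √(1.1383 × 10⁻⁴) = 0.010669 rad s⁻¹ ≈ 0.0107 rad s⁻¹.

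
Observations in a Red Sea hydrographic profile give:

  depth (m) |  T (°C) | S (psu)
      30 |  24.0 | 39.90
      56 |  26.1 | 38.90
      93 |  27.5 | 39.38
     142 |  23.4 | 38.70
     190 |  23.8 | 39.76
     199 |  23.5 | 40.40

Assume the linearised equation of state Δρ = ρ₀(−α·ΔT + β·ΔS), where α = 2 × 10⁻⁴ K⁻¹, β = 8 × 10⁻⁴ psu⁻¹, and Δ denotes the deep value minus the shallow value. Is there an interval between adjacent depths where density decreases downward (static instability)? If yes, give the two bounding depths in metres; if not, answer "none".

30–56 m

Evaluate Δρ/ρ₀ = −αΔT + βΔS across each adjacent pair:
  30–56 m: −αΔT+βΔS = −(2 × 10⁻⁴)(+2.1)+(8 × 10⁻⁴)(-1.00) = -1.2 × 10⁻³ → UNSTABLE
  56–93 m: −αΔT+βΔS = −(2 × 10⁻⁴)(+1.4)+(8 × 10⁻⁴)(+0.48) = 1.0 × 10⁻⁴ → stable
  93–142 m: −αΔT+βΔS = −(2 × 10⁻⁴)(-4.1)+(8 × 10⁻⁴)(-0.68) = 2.8 × 10⁻⁴ → stable
  142–190 m: −αΔT+βΔS = −(2 × 10⁻⁴)(+0.4)+(8 × 10⁻⁴)(+1.06) = 7.7 × 10⁻⁴ → stable
  190–199 m: −αΔT+βΔS = −(2 × 10⁻⁴)(-0.3)+(8 × 10⁻⁴)(+0.64) = 5.7 × 10⁻⁴ → stable
The 30–56 m interval has Δρ < 0: lighter water underlies denser water.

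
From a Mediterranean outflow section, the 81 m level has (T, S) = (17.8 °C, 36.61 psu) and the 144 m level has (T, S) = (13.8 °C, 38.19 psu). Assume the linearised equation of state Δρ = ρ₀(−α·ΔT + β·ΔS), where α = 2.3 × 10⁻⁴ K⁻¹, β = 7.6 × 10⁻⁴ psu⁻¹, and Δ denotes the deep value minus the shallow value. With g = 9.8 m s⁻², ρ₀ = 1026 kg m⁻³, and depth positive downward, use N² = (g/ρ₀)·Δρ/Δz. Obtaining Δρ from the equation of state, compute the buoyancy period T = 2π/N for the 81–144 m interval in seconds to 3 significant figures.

346 s

ΔT = -4.0 K, ΔS = +1.58 psu (deep − shallow).
Δρ/ρ₀ = −αΔT + βΔS = 9.20 × 10⁻⁴ + 1.2008 × 10⁻³ = 2.1208 × 10⁻³, so Δρ ≈ 2.176 kg m⁻³.
N² = (g/ρ₀)·Δρ/Δz = g·(Δρ/ρ₀)/Δz = 9.8 × 2.1208 × 10⁻³ / 63 = 3.2990 × 10⁻⁴ s⁻².
N = √(3.2990 × 10⁻⁴) = 0.018163 rad s⁻¹ → T = 2π/N = 345.93 s ≈ 346 s.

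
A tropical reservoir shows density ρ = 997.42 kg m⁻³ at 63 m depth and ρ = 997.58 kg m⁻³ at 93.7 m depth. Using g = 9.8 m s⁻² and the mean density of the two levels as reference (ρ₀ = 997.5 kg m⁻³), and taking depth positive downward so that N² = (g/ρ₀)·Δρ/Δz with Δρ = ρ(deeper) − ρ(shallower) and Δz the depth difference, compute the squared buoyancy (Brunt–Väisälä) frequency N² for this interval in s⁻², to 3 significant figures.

5.12 × 10⁻⁵ s⁻²

Δρ = 997.58 − 997.42 = 0.16 kg m⁻³ over Δz = 93.7 − 63 = 30.7 m.
N² = (9.8/997.5) × (0.16/30.7) = 5.1203 × 10⁻⁵ s⁻² ≈ 5.12 × 10⁻⁵ s⁻².
N² > 0, so the interval is statically stable.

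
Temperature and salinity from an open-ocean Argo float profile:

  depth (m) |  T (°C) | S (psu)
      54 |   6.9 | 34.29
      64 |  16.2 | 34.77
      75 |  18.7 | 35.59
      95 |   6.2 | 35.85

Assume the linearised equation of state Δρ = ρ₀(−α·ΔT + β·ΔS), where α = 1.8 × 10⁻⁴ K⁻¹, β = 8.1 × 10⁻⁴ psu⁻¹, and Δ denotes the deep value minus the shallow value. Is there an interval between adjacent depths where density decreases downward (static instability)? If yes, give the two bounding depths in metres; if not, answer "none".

Evaluate Δρ/ρ₀ = −αΔT + βΔS across each adjacent pair:
  54–64 m: −αΔT+βΔS = −(1.8 × 10⁻⁴)(+9.3)+(8.1 × 10⁻⁴)(+0.48) = -1.3 × 10⁻³ → UNSTABLE
  64–75 m: −αΔT+βΔS = −(1.8 × 10⁻⁴)(+2.5)+(8.1 × 10⁻⁴)(+0.82) = 2.1 × 10⁻⁴ → stable
  75–95 m: −αΔT+βΔS = −(1.8 × 10⁻⁴)(-12.5)+(8.1 × 10⁻⁴)(+0.26) = 2.5 × 10⁻³ → stable
The 54–64 m interval has Δρ < 0: lighter water underlies denser water.

54–64 m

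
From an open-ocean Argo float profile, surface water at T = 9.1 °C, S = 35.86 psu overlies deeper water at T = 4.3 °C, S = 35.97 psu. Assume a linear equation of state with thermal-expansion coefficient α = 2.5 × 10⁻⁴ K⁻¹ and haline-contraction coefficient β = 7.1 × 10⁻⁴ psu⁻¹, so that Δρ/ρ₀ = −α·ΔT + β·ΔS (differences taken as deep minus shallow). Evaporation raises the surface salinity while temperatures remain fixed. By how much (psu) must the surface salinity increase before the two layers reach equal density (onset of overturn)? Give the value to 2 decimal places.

1.80 psu

Neutral buoyancy requires −α(T_deep − T_surf) + β(S_deep − S_surf′) = 0.
S_surf′ = S_deep − (α/β)·ΔT = 35.97 − (2.5 × 10⁻⁴/7.1 × 10⁻⁴)·(-4.8) = 37.6601 psu.
Increase required: 37.6601 − 35.86 = 1.8001 psu.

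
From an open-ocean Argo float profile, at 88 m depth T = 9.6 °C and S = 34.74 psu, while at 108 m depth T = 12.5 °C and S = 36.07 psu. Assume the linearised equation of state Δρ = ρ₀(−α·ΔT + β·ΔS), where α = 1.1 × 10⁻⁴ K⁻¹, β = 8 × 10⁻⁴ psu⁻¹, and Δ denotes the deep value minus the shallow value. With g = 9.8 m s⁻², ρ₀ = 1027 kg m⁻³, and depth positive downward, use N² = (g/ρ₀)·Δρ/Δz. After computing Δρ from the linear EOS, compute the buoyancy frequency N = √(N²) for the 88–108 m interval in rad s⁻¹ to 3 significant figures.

ΔT = +2.9 K, ΔS = +1.33 psu (deep − shallow).
Δρ/ρ₀ = −αΔT + βΔS = -3.19 × 10⁻⁴ + 1.064 × 10⁻³ = 7.45 × 10⁻⁴, so Δρ ≈ 0.7651 kg m⁻³.
N² = (g/ρ₀)·Δρ/Δz = g·(Δρ/ρ₀)/Δz = 9.8 × 7.45 × 10⁻⁴ / 20 = 3.6505 × 10⁻⁴ s⁻².
N = √(3.6505 × 10⁻⁴) = 0.019106 rad s⁻¹ ≈ 0.0191 rad s⁻¹.

0.0191 rad s⁻¹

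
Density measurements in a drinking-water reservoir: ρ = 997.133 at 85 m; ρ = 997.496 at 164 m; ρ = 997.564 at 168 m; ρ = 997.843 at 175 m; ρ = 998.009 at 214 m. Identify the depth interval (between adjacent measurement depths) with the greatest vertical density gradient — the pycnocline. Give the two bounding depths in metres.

Compute the density gradient over each adjacent pair:
  85–164 m: Δρ/Δz = 0.363/79 = 4.6 × 10⁻³ kg m⁻⁴
  164–168 m: Δρ/Δz = 0.068/4 = 0.017 kg m⁻⁴
  168–175 m: Δρ/Δz = 0.279/7 = 0.040 kg m⁻⁴
  175–214 m: Δρ/Δz = 0.166/39 = 4.3 × 10⁻³ kg m⁻⁴
The largest gradient is in the 168–175 m interval — the pycnocline.

168–175 m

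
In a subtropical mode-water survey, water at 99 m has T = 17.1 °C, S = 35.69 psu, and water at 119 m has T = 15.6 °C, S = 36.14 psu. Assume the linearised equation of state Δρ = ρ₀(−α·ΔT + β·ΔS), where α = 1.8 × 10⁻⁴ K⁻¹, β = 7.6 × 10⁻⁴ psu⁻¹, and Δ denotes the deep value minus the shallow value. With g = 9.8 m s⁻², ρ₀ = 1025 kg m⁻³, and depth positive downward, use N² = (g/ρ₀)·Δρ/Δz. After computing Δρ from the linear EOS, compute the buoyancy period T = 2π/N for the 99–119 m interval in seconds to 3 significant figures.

ΔT = -1.5 K, ΔS = +0.45 psu (deep − shallow).
Δρ/ρ₀ = −αΔT + βΔS = 2.70 × 10⁻⁴ + 3.42 × 10⁻⁴ = 6.12 × 10⁻⁴, so Δρ ≈ 0.6273 kg m⁻³.
N² = (g/ρ₀)·Δρ/Δz = g·(Δρ/ρ₀)/Δz = 9.8 × 6.12 × 10⁻⁴ / 20 = 2.9988 × 10⁻⁴ s⁻².
N = √(2.9988 × 10⁻⁴) = 0.017317 rad s⁻¹ → T = 2π/N = 362.83 s ≈ 363 s.

363 s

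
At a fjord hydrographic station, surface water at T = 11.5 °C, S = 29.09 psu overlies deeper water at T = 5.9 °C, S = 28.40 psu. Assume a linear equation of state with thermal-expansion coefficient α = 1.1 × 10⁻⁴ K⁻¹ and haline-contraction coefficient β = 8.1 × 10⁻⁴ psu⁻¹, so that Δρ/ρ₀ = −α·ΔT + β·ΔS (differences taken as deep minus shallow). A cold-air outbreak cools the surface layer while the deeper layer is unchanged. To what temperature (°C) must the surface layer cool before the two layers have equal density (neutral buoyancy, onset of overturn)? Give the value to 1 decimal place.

11.0 °C

Neutral buoyancy requires Δρ = 0, i.e. −α(T_deep − T_surf′) + β(S_deep − S_surf) = 0.
T_surf′ = T_deep − (β/α)·ΔS = 5.9 − (8.1 × 10⁻⁴/1.1 × 10⁻⁴)·(-0.69) = 10.981 °C.
Cooling required: 11.5 − (10.981) = 0.519 °C.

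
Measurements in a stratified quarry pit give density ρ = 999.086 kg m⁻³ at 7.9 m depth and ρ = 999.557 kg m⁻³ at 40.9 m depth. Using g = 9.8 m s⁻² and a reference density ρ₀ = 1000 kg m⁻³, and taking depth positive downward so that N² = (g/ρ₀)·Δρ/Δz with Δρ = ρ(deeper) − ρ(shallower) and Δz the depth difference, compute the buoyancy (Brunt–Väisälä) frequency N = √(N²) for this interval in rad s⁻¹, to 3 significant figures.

0.0118 rad s⁻¹

Δρ = 999.557 − 999.086 = 0.471 kg m⁻³ over Δz = 40.9 − 7.9 = 33 m.
N² = (9.8/1000) × (0.471/33) = 1.3987 × 10⁻⁴ s⁻².
N = √(1.3987 × 10⁻⁴) = 0.011827 rad s⁻¹ ≈ 0.0118 rad s⁻¹.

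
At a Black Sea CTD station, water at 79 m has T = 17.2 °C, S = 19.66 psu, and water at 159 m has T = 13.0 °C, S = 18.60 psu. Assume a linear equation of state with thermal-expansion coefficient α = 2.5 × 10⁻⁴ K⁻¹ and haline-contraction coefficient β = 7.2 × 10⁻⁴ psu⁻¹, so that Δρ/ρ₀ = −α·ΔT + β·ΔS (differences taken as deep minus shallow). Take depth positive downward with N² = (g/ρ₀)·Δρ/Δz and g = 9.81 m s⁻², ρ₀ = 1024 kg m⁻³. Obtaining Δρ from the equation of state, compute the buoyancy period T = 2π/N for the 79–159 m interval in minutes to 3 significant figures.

ΔT = -4.2 K, ΔS = -1.06 psu (deep − shallow).
Δρ/ρ₀ = −αΔT + βΔS = 1.05 × 10⁻³ − 7.632 × 10⁻⁴ = 2.868 × 10⁻⁴, so Δρ ≈ 0.2937 kg m⁻³.
N² = (g/ρ₀)·Δρ/Δz = g·(Δρ/ρ₀)/Δz = 9.81 × 2.868 × 10⁻⁴ / 80 = 3.5169 × 10⁻⁵ s⁻².
N = √(3.5169 × 10⁻⁵) = 5.9303 × 10⁻³ rad s⁻¹ → T = 2π/N = 1.0595 × 10³ s = 17.658 min ≈ 17.7 min.

17.7 min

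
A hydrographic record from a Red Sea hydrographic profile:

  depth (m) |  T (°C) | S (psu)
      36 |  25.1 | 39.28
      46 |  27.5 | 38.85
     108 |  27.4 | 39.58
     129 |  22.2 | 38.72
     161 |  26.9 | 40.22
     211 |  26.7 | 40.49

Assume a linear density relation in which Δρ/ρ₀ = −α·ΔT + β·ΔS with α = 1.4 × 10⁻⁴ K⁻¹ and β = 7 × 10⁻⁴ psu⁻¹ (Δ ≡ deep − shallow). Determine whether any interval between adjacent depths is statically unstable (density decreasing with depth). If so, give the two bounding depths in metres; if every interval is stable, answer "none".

Evaluate Δρ/ρ₀ = −αΔT + βΔS across each adjacent pair:
  36–46 m: −αΔT+βΔS = −(1.4 × 10⁻⁴)(+2.4)+(7 × 10⁻⁴)(-0.43) = -6.4 × 10⁻⁴ → UNSTABLE
  46–108 m: −αΔT+βΔS = −(1.4 × 10⁻⁴)(-0.1)+(7 × 10⁻⁴)(+0.73) = 5.2 × 10⁻⁴ → stable
  108–129 m: −αΔT+βΔS = −(1.4 × 10⁻⁴)(-5.2)+(7 × 10⁻⁴)(-0.86) = 1.3 × 10⁻⁴ → stable
  129–161 m: −αΔT+βΔS = −(1.4 × 10⁻⁴)(+4.7)+(7 × 10⁻⁴)(+1.50) = 3.9 × 10⁻⁴ → stable
  161–211 m: −αΔT+βΔS = −(1.4 × 10⁻⁴)(-0.2)+(7 × 10⁻⁴)(+0.27) = 2.2 × 10⁻⁴ → stable
The 36–46 m interval has Δρ < 0: lighter water underlies denser water.

36–46 m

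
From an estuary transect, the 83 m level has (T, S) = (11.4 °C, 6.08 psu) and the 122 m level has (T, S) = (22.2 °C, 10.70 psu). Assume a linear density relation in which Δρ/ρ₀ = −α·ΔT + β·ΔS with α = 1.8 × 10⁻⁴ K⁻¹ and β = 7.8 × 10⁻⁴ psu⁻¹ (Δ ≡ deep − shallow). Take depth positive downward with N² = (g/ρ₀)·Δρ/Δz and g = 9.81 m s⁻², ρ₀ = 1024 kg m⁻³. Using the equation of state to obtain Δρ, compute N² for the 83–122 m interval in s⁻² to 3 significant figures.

4.17 × 10⁻⁴ s⁻²

ΔT = +10.8 K, ΔS = +4.62 psu (deep − shallow).
Δρ/ρ₀ = −αΔT + βΔS = -1.944 × 10⁻³ + 3.6036 × 10⁻³ = 1.6596 × 10⁻³, so Δρ ≈ 1.699 kg m⁻³.
N² = (g/ρ₀)·Δρ/Δz = g·(Δρ/ρ₀)/Δz = 9.81 × 1.6596 × 10⁻³ / 39 = 4.1745 × 10⁻⁴ s⁻² ≈ 4.17 × 10⁻⁴ s⁻².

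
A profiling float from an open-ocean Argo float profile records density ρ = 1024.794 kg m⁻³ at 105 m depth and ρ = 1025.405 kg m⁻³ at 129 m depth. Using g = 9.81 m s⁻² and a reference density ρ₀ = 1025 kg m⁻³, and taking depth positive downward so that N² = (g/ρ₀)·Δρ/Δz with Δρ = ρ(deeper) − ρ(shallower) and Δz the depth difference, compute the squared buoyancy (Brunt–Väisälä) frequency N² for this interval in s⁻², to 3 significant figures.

Δρ = 1025.405 − 1024.794 = 0.611 kg m⁻³ over Δz = 129 − 105 = 24 m.
N² = (9.81/1025) × (0.611/24) = 2.4365 × 10⁻⁴ s⁻² ≈ 2.44 × 10⁻⁴ s⁻².

2.44 × 10⁻⁴ s⁻²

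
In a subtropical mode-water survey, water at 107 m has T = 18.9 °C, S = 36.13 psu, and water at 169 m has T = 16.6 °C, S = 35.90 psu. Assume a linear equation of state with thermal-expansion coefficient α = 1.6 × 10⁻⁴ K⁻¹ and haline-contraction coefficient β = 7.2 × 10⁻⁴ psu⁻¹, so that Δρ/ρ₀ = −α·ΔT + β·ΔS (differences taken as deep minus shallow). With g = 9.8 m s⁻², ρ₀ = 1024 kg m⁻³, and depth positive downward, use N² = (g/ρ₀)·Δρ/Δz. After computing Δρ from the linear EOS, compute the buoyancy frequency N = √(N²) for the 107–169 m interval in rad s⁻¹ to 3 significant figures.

ΔT = -2.3 K, ΔS = -0.23 psu (deep − shallow).
Δρ/ρ₀ = −αΔT + βΔS = 3.68 × 10⁻⁴ − 1.656 × 10⁻⁴ = 2.024 × 10⁻⁴, so Δρ ≈ 0.2073 kg m⁻³.
N² = (g/ρ₀)·Δρ/Δz = g·(Δρ/ρ₀)/Δz = 9.8 × 2.024 × 10⁻⁴ / 62 = 3.1992 × 10⁻⁵ s⁻².
N = √(3.1992 × 10⁻⁵) = 5.6561 × 10⁻³ rad s⁻¹ ≈ 5.66 × 10⁻³ rad s⁻¹.

5.66 × 10⁻³ rad s⁻¹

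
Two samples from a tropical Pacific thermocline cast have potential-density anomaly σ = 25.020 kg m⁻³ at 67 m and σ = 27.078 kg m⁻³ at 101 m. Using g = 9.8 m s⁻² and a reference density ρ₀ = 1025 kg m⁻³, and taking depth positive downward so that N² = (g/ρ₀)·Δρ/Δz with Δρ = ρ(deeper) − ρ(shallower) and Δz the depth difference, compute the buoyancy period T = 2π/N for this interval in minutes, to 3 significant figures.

Δρ = 1027.078 − 1025.020 = 2.058 kg m⁻³ over Δz = 101 − 67 = 34 m.
N² = (9.8/1025) × (2.058/34) = 5.7872 × 10⁻⁴ s⁻².
N = √(5.7872 × 10⁻⁴) = 0.024057 rad s⁻¹, so T = 2π/N = 261.18 s = 4.3530 min ≈ 4.35 min.

4.35 min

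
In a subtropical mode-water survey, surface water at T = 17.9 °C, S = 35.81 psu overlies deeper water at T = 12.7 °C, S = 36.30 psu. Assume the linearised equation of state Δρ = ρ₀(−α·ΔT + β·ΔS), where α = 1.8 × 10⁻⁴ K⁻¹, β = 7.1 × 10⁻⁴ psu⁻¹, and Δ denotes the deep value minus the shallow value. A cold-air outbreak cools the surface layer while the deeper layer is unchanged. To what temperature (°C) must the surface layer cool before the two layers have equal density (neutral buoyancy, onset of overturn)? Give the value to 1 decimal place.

Neutral buoyancy requires Δρ = 0, i.e. −α(T_deep − T_surf′) + β(S_deep − S_surf) = 0.
T_surf′ = T_deep − (β/α)·ΔS = 12.7 − (7.1 × 10⁻⁴/1.8 × 10⁻⁴)·(+0.49) = 10.767 °C.
Cooling required: 17.9 − (10.767) = 7.133 °C.

10.8 °C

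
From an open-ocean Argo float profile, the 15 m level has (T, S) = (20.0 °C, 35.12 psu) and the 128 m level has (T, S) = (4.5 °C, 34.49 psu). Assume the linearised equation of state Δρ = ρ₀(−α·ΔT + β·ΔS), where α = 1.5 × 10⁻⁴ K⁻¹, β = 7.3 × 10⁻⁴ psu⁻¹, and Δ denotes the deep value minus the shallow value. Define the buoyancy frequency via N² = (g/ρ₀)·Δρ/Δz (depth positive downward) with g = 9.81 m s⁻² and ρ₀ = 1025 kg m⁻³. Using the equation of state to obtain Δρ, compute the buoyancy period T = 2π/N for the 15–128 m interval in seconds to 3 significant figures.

ΔT = -15.5 K, ΔS = -0.63 psu (deep − shallow).
Δρ/ρ₀ = −αΔT + βΔS = 2.325 × 10⁻³ − 4.599 × 10⁻⁴ = 1.8651 × 10⁻³, so Δρ ≈ 1.912 kg m⁻³.
N² = (g/ρ₀)·Δρ/Δz = g·(Δρ/ρ₀)/Δz = 9.81 × 1.8651 × 10⁻³ / 113 = 1.6192 × 10⁻⁴ s⁻².
N = √(1.6192 × 10⁻⁴) = 0.012725 rad s⁻¹ → T = 2π/N = 493.77 s ≈ 494 s.

494 s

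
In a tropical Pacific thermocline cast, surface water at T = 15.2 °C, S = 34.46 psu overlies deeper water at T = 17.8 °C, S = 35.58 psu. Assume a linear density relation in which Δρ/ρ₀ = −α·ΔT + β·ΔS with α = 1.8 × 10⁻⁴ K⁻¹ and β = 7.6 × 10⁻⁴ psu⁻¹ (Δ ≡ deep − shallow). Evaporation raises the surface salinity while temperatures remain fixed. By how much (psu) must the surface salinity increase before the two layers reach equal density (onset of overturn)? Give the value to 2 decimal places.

0.50 psu

Neutral buoyancy requires −α(T_deep − T_surf) + β(S_deep − S_surf′) = 0.
S_surf′ = S_deep − (α/β)·ΔT = 35.58 − (1.8 × 10⁻⁴/7.6 × 10⁻⁴)·(+2.6) = 34.9642 psu.
Increase required: 34.9642 − 34.46 = 0.5042 psu.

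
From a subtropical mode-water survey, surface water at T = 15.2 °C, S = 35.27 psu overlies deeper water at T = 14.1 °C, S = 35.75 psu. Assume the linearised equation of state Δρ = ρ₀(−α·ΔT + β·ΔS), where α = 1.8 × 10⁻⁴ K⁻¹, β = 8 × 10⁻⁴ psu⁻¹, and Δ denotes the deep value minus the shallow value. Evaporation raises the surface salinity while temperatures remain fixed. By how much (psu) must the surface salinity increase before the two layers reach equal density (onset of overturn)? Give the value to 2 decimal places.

0.73 psu

Neutral buoyancy requires −α(T_deep − T_surf) + β(S_deep − S_surf′) = 0.
S_surf′ = S_deep − (α/β)·ΔT = 35.75 − (1.8 × 10⁻⁴/8 × 10⁻⁴)·(-1.1) = 35.9975 psu.
Increase required: 35.9975 − 35.27 = 0.7275 psu.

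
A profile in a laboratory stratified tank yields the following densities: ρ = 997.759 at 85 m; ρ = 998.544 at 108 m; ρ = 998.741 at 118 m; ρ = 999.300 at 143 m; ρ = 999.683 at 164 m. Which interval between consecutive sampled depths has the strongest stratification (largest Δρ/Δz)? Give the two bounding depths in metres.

85–108 m

Compute the density gradient over each adjacent pair:
  85–108 m: Δρ/Δz = 0.785/23 = 0.034 kg m⁻⁴
  108–118 m: Δρ/Δz = 0.197/10 = 0.020 kg m⁻⁴
  118–143 m: Δρ/Δz = 0.559/25 = 0.022 kg m⁻⁴
  143–164 m: Δρ/Δz = 0.383/21 = 0.018 kg m⁻⁴
The largest gradient is in the 85–108 m interval — the pycnocline.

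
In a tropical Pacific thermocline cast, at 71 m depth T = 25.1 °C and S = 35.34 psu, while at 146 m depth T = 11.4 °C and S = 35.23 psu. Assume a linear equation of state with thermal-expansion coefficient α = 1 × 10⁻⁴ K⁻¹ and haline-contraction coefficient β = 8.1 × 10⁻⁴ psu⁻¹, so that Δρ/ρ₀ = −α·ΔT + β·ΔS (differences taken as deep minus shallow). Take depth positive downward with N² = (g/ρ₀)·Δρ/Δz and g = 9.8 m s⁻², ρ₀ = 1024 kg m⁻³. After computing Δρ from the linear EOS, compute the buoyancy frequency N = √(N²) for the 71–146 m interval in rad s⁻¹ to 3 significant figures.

ΔT = -13.7 K, ΔS = -0.11 psu (deep − shallow).
Δρ/ρ₀ = −αΔT + βΔS = 1.37 × 10⁻³ − 8.91 × 10⁻⁵ = 1.2809 × 10⁻³, so Δρ ≈ 1.312 kg m⁻³.
N² = (g/ρ₀)·Δρ/Δz = g·(Δρ/ρ₀)/Δz = 9.8 × 1.2809 × 10⁻³ / 75 = 1.6737 × 10⁻⁴ s⁻².
N = √(1.6737 × 10⁻⁴) = 0.012937 rad s⁻¹ ≈ 0.0129 rad s⁻¹.

0.0129 rad s⁻¹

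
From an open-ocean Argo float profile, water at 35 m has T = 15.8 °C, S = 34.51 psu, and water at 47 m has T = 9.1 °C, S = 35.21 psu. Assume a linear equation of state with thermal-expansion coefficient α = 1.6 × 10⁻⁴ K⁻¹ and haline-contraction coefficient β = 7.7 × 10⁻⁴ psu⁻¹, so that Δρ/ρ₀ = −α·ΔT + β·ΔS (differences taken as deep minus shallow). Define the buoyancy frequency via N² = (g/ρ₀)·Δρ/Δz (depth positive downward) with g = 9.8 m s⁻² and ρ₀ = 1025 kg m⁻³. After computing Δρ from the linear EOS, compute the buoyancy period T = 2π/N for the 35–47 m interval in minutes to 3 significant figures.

ΔT = -6.7 K, ΔS = +0.70 psu (deep − shallow).
Δρ/ρ₀ = −αΔT + βΔS = 1.072 × 10⁻³ + 5.39 × 10⁻⁴ = 1.611 × 10⁻³, so Δρ ≈ 1.651 kg m⁻³.
N² = (g/ρ₀)·Δρ/Δz = g·(Δρ/ρ₀)/Δz = 9.8 × 1.611 × 10⁻³ / 12 = 1.3157 × 10⁻³ s⁻².
N = √(1.3157 × 10⁻³) = 0.036273 rad s⁻¹ → T = 2π/N = 173.22 s = 2.8870 min ≈ 2.89 min.

2.89 min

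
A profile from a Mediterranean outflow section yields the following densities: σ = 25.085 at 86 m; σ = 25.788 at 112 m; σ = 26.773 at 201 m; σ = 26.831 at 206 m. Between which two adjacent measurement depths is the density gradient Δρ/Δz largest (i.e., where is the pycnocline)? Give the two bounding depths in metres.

Compute the density gradient over each adjacent pair:
  86–112 m: Δρ/Δz = 0.703/26 = 0.027 kg m⁻⁴
  112–201 m: Δρ/Δz = 0.985/89 = 0.011 kg m⁻⁴
  201–206 m: Δρ/Δz = 0.058/5 = 0.012 kg m⁻⁴
The largest gradient is in the 86–112 m interval — the pycnocline.

86–112 m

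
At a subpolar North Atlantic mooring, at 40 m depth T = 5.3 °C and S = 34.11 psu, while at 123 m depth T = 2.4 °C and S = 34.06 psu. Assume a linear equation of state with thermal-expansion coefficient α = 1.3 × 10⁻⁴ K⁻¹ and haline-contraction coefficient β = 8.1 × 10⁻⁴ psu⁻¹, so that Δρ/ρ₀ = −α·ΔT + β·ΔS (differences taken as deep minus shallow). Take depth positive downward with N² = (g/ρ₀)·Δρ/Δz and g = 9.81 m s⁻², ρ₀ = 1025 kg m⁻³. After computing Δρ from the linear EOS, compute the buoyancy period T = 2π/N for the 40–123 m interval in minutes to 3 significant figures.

16.6 min

ΔT = -2.9 K, ΔS = -0.05 psu (deep − shallow).
Δρ/ρ₀ = −αΔT + βΔS = 3.77 × 10⁻⁴ − 4.05 × 10⁻⁵ = 3.365 × 10⁻⁴, so Δρ ≈ 0.3449 kg m⁻³.
N² = (g/ρ₀)·Δρ/Δz = g·(Δρ/ρ₀)/Δz = 9.81 × 3.365 × 10⁻⁴ / 83 = 3.9772 × 10⁻⁵ s⁻².
N = √(3.9772 × 10⁻⁵) = 6.3065 × 10⁻³ rad s⁻¹ → T = 2π/N = 996.30 s = 16.605 min ≈ 16.6 min.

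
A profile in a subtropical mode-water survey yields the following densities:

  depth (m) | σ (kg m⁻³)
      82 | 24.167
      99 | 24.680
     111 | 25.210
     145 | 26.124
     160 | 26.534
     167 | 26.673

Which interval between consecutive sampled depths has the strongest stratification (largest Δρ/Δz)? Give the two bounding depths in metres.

Compute the density gradient over each adjacent pair:
  82–99 m: Δρ/Δz = 0.513/17 = 0.030 kg m⁻⁴
  99–111 m: Δρ/Δz = 0.530/12 = 0.044 kg m⁻⁴
  111–145 m: Δρ/Δz = 0.914/34 = 0.027 kg m⁻⁴
  145–160 m: Δρ/Δz = 0.410/15 = 0.027 kg m⁻⁴
  160–167 m: Δρ/Δz = 0.139/7 = 0.020 kg m⁻⁴
The largest gradient is in the 99–111 m interval — the pycnocline.

99–111 m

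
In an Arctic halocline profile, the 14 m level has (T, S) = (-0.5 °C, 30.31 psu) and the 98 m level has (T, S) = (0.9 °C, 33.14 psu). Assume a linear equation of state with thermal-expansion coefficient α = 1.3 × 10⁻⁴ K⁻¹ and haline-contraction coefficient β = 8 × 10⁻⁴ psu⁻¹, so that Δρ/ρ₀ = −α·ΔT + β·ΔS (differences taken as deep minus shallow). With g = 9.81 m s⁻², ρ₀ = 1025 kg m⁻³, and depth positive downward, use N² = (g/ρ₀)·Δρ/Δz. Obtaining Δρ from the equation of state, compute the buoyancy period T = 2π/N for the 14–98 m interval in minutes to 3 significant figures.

6.72 min

ΔT = +1.4 K, ΔS = +2.83 psu (deep − shallow).
Δρ/ρ₀ = −αΔT + βΔS = -1.82 × 10⁻⁴ + 2.264 × 10⁻³ = 2.082 × 10⁻³, so Δρ ≈ 2.134 kg m⁻³.
N² = (g/ρ₀)·Δρ/Δz = g·(Δρ/ρ₀)/Δz = 9.81 × 2.082 × 10⁻³ / 84 = 2.4315 × 10⁻⁴ s⁻².
N = √(2.4315 × 10⁻⁴) = 0.015593 rad s⁻¹ → T = 2π/N = 402.95 s = 6.7158 min ≈ 6.72 min.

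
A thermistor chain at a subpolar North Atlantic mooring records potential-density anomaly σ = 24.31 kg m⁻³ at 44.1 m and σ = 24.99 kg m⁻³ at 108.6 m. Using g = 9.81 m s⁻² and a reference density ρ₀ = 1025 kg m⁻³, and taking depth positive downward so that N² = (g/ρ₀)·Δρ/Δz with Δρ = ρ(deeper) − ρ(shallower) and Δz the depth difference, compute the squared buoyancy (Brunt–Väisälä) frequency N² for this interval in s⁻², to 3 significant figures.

Δρ = 1024.99 − 1024.31 = 0.68 kg m⁻³ over Δz = 108.6 − 44.1 = 64.5 m.
N² = (9.81/1025) × (0.68/64.5) = 1.0090 × 10⁻⁴ s⁻² ≈ 1.01 × 10⁻⁴ s⁻².

1.01 × 10⁻⁴ s⁻²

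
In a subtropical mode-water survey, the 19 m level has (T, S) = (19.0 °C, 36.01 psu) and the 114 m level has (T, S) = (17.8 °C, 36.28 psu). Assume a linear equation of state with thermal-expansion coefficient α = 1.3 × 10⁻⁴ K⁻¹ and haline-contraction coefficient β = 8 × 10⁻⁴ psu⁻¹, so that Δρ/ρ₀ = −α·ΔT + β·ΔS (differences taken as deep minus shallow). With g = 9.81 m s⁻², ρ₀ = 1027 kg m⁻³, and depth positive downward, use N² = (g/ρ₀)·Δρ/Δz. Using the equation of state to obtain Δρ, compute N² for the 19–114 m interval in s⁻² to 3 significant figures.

ΔT = -1.2 K, ΔS = +0.27 psu (deep − shallow).
Δρ/ρ₀ = −αΔT + βΔS = 1.56 × 10⁻⁴ + 2.16 × 10⁻⁴ = 3.72 × 10⁻⁴, so Δρ ≈ 0.3820 kg m⁻³.
N² = (g/ρ₀)·Δρ/Δz = g·(Δρ/ρ₀)/Δz = 9.81 × 3.72 × 10⁻⁴ / 95 = 3.8414 × 10⁻⁵ s⁻² ≈ 3.84 × 10⁻⁵ s⁻².

3.84 × 10⁻⁵ s⁻²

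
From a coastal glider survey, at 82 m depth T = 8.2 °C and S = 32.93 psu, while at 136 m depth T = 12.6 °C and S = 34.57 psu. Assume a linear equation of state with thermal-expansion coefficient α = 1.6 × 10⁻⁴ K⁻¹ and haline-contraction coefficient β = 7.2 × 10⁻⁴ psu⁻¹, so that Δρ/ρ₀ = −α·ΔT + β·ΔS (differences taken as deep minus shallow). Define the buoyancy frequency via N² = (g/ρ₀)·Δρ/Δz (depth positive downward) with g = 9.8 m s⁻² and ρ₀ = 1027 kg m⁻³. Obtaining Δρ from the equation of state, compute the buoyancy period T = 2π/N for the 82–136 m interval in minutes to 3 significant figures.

ΔT = +4.4 K, ΔS = +1.64 psu (deep − shallow).
Δρ/ρ₀ = −αΔT + βΔS = -7.04 × 10⁻⁴ + 1.1808 × 10⁻³ = 4.768 × 10⁻⁴, so Δρ ≈ 0.4897 kg m⁻³.
N² = (g/ρ₀)·Δρ/Δz = g·(Δρ/ρ₀)/Δz = 9.8 × 4.768 × 10⁻⁴ / 54 = 8.6530 × 10⁻⁵ s⁻².
N = √(8.6530 × 10⁻⁵) = 9.3022 × 10⁻³ rad s⁻¹ → T = 2π/N = 675.45 s = 11.258 min ≈ 11.3 min.

11.3 min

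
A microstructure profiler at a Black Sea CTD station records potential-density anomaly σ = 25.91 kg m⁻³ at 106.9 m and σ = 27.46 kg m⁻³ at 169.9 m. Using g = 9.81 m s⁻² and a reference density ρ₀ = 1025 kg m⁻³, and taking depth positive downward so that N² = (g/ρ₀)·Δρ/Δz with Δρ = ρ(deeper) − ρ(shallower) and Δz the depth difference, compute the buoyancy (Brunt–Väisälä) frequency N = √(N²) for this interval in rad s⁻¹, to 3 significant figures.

Δρ = 1027.46 − 1025.91 = 1.55 kg m⁻³ over Δz = 169.9 − 106.9 = 63 m.
N² = (9.81/1025) × (1.55/63) = 2.3547 × 10⁻⁴ s⁻².
N = √(2.3547 × 10⁻⁴) = 0.015345 rad s⁻¹ ≈ 0.0153 rad s⁻¹.

0.0153 rad s⁻¹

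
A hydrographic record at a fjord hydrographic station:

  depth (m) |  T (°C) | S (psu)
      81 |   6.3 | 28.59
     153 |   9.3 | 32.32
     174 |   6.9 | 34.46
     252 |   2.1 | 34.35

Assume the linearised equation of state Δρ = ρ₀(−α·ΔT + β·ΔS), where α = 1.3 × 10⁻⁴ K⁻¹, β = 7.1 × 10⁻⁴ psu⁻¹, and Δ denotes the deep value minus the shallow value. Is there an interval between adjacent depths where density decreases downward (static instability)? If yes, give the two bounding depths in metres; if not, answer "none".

Evaluate Δρ/ρ₀ = −αΔT + βΔS across each adjacent pair:
  81–153 m: −αΔT+βΔS = −(1.3 × 10⁻⁴)(+3.0)+(7.1 × 10⁻⁴)(+3.73) = 2.3 × 10⁻³ → stable
  153–174 m: −αΔT+βΔS = −(1.3 × 10⁻⁴)(-2.4)+(7.1 × 10⁻⁴)(+2.14) = 1.8 × 10⁻³ → stable
  174–252 m: −αΔT+βΔS = −(1.3 × 10⁻⁴)(-4.8)+(7.1 × 10⁻⁴)(-0.11) = 5.5 × 10⁻⁴ → stable
Every interval has Δρ > 0: the column is stably stratified throughout.

none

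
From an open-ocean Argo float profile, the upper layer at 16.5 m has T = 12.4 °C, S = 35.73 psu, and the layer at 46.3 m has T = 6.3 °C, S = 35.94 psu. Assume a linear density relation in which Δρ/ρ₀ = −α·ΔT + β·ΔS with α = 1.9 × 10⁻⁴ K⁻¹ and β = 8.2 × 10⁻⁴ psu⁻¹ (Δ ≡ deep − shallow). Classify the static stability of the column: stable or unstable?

stable

ΔT = 6.3 − 12.4 = -6.1 K and ΔS = 35.94 − 35.73 = +0.21 psu (deep − shallow).
−αΔT = 1.159 × 10⁻³; βΔS = 1.722 × 10⁻⁴; sum Δρ/ρ₀ = 1.3312 × 10⁻³.
Δρ/ρ₀ > 0, so Δρ > 0: deeper water is denser → statically stable.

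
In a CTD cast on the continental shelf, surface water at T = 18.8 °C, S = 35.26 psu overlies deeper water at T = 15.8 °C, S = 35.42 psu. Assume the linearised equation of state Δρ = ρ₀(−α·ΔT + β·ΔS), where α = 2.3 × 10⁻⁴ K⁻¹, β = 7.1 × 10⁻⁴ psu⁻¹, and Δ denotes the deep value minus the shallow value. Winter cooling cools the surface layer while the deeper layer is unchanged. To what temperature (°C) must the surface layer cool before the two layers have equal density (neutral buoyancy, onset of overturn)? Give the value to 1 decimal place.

15.3 °C

Neutral buoyancy requires Δρ = 0, i.e. −α(T_deep − T_surf′) + β(S_deep − S_surf) = 0.
T_surf′ = T_deep − (β/α)·ΔS = 15.8 − (7.1 × 10⁻⁴/2.3 × 10⁻⁴)·(+0.16) = 15.306 °C.
Cooling required: 18.8 − (15.306) = 3.494 °C.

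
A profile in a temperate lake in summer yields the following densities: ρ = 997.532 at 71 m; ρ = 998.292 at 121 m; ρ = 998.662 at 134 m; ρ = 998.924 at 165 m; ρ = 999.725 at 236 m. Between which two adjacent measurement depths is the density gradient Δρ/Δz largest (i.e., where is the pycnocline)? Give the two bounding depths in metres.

Compute the density gradient over each adjacent pair:
  71–121 m: Δρ/Δz = 0.760/50 = 0.015 kg m⁻⁴
  121–134 m: Δρ/Δz = 0.370/13 = 0.028 kg m⁻⁴
  134–165 m: Δρ/Δz = 0.262/31 = 8.5 × 10⁻³ kg m⁻⁴
  165–236 m: Δρ/Δz = 0.801/71 = 0.011 kg m⁻⁴
The largest gradient is in the 121–134 m interval — the pycnocline.

121–134 m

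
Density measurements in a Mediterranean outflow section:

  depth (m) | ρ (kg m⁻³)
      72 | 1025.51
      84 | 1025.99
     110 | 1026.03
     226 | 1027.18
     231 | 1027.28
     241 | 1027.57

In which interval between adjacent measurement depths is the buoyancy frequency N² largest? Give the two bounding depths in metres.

Compute the density gradient over each adjacent pair:
  72–84 m: Δρ/Δz = 0.48/12 = 0.040 kg m⁻⁴
  84–110 m: Δρ/Δz = 0.04/26 = 1.5 × 10⁻³ kg m⁻⁴
  110–226 m: Δρ/Δz = 1.15/116 = 9.9 × 10⁻³ kg m⁻⁴
  226–231 m: Δρ/Δz = 0.10/5 = 0.020 kg m⁻⁴
  231–241 m: Δρ/Δz = 0.29/10 = 0.029 kg m⁻⁴
The largest gradient is in the 72–84 m interval — the pycnocline.

72–84 m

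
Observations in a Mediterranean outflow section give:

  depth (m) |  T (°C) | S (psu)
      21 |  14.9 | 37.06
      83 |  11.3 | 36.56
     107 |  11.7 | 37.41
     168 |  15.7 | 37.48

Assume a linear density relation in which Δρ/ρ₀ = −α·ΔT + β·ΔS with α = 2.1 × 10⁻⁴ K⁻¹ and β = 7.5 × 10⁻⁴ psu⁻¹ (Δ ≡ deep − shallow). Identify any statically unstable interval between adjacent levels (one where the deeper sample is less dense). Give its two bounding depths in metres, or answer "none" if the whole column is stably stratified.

Evaluate Δρ/ρ₀ = −αΔT + βΔS across each adjacent pair:
  21–83 m: −αΔT+βΔS = −(2.1 × 10⁻⁴)(-3.6)+(7.5 × 10⁻⁴)(-0.50) = 3.8 × 10⁻⁴ → stable
  83–107 m: −αΔT+βΔS = −(2.1 × 10⁻⁴)(+0.4)+(7.5 × 10⁻⁴)(+0.85) = 5.5 × 10⁻⁴ → stable
  107–168 m: −αΔT+βΔS = −(2.1 × 10⁻⁴)(+4.0)+(7.5 × 10⁻⁴)(+0.07) = -7.9 × 10⁻⁴ → UNSTABLE
The 107–168 m interval has Δρ < 0: lighter water underlies denser water.

107–168 m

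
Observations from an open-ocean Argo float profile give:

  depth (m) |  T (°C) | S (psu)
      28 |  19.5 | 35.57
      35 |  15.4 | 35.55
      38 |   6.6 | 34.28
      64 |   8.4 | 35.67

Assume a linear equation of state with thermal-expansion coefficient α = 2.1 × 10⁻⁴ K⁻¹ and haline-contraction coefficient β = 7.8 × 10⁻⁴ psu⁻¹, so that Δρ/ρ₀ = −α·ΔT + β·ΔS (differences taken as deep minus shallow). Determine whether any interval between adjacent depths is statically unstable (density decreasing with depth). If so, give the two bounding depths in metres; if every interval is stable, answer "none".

none

Evaluate Δρ/ρ₀ = −αΔT + βΔS across each adjacent pair:
  28–35 m: −αΔT+βΔS = −(2.1 × 10⁻⁴)(-4.1)+(7.8 × 10⁻⁴)(-0.02) = 8.5 × 10⁻⁴ → stable
  35–38 m: −αΔT+βΔS = −(2.1 × 10⁻⁴)(-8.8)+(7.8 × 10⁻⁴)(-1.27) = 8.6 × 10⁻⁴ → stable
  38–64 m: −αΔT+βΔS = −(2.1 × 10⁻⁴)(+1.8)+(7.8 × 10⁻⁴)(+1.39) = 7.1 × 10⁻⁴ → stable
Every interval has Δρ > 0: the column is stably stratified throughout.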